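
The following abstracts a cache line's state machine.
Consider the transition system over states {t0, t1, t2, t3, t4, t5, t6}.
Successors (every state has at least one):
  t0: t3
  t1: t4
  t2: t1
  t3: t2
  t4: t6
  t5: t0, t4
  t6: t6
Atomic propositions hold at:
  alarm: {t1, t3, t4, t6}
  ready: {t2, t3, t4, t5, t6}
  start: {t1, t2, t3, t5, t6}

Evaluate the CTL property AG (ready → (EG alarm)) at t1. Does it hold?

EG alarm: greatest fixpoint, start Z0 = {t1, t3, t4, t6}, keep only states in Sat with some successor in Z. Z1 = {t1, t4, t6}; fixed.
Sat(EG alarm) = {t1, t4, t6}
Sat(ready → (EG alarm)) = {t0, t1, t4, t6}
AG (ready → (EG alarm)): greatest fixpoint, start Z0 = {t0, t1, t4, t6}, keep only states in Sat with every successor in Z. Z1 = {t1, t4, t6}; fixed.
Sat(AG (ready → (EG alarm))) = {t1, t4, t6}
t1 ∈ Sat(AG (ready → (EG alarm))) = {t1, t4, t6}, so the formula holds at t1.

Yes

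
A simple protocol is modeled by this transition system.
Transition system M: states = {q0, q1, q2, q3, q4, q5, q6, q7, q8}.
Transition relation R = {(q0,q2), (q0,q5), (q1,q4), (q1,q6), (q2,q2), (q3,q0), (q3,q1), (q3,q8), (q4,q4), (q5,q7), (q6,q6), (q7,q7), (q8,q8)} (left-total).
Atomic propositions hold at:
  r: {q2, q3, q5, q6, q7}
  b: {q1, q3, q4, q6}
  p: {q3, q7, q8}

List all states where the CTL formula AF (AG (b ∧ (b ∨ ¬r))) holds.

{q1, q4, q6}

Sat(¬r) = {q0, q1, q4, q8}
Sat(b ∨ ¬r) = {q0, q1, q3, q4, q6, q8}
Sat(b ∧ (b ∨ ¬r)) = {q1, q3, q4, q6}
AG (b ∧ (b ∨ ¬r)): greatest fixpoint, start Z0 = {q1, q3, q4, q6}, keep only states in Sat with every successor in Z. Z1 = {q1, q4, q6}; fixed.
Sat(AG (b ∧ (b ∨ ¬r))) = {q1, q4, q6}
AF (AG (b ∧ (b ∨ ¬r))): least fixpoint, start Z0 = {q1, q4, q6}, add states with every successor in Z. Already a fixed point.
Sat(AF (AG (b ∧ (b ∨ ¬r)))) = {q1, q4, q6}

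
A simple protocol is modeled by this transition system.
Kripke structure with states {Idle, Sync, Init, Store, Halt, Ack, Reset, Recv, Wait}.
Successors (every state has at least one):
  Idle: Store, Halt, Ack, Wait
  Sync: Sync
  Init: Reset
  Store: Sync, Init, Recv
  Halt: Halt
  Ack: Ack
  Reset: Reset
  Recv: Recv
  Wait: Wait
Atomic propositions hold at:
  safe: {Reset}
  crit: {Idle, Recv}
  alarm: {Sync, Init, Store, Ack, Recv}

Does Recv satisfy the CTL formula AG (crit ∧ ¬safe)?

Sat(¬safe) = {Idle, Sync, Init, Store, Halt, Ack, Recv, Wait}
Sat(crit ∧ ¬safe) = {Idle, Recv}
AG (crit ∧ ¬safe): greatest fixpoint, start Z0 = {Idle, Recv}, keep only states in Sat with every successor in Z. Z1 = {Recv}; fixed.
Sat(AG (crit ∧ ¬safe)) = {Recv}
Recv ∈ Sat(AG (crit ∧ ¬safe)) = {Recv}, so the formula holds at Recv.

Yes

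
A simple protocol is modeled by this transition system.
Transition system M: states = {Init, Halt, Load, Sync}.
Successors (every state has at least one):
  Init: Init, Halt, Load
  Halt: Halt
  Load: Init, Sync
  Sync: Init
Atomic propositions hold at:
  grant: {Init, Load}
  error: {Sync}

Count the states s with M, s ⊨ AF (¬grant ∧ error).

1

Sat(¬grant) = {Halt, Sync}
Sat(¬grant ∧ error) = {Sync}
AF (¬grant ∧ error): least fixpoint, start Z0 = {Sync}, add states with every successor in Z. Already a fixed point.
Sat(AF (¬grant ∧ error)) = {Sync}
|Sat(AF (¬grant ∧ error))| = |{Sync}| = 1.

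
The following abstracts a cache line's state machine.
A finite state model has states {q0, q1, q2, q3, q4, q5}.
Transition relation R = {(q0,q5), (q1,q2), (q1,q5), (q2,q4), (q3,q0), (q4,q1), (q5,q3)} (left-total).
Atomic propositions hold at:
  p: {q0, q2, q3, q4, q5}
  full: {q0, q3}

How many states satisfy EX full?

2

Sat(EX full) = {s : some successor in {q0, q3}} = {q3, q5}
|Sat(EX full)| = |{q3, q5}| = 2.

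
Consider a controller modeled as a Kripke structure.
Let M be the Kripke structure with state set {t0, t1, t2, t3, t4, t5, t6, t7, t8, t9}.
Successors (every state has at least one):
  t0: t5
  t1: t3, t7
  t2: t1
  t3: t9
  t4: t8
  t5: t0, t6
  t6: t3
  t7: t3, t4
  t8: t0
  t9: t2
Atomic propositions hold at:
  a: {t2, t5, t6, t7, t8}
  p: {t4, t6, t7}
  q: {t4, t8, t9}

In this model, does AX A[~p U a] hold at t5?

Sat(~p) = {t0, t1, t2, t3, t5, t8, t9}
A[~p U a]: least fixpoint, start Z0 = Sat(a) = {t2, t5, t6, t7, t8}, add states in Sat(~p) with every successor in Z. Z1 = {t0, t2, t5, t6, t7, t8, t9}; Z2 = {t0, t2, t3, t5, t6, t7, t8, t9}; Z3 = {t0, t1, t2, t3, t5, t6, t7, t8, t9}; fixed.
Sat(A[~p U a]) = {t0, t1, t2, t3, t5, t6, t7, t8, t9}
Sat(AX A[~p U a]) = {s : every successor in {t0, t1, t2, t3, t5, t6, t7, t8, t9}} = {t0, t1, t2, t3, t4, t5, t6, t8, t9}
t5 ∈ Sat(AX A[~p U a]) = {t0, t1, t2, t3, t4, t5, t6, t8, t9}, so the formula holds at t5.

Yes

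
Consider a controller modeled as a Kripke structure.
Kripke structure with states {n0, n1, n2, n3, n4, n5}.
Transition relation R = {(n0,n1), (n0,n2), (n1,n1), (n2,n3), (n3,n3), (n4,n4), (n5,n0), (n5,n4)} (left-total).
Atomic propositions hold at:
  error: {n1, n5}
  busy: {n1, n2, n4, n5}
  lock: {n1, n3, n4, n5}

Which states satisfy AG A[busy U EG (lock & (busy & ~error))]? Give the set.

{n4}

Sat(~error) = {n0, n2, n3, n4}
Sat(busy & ~error) = {n2, n4}
Sat(lock & (busy & ~error)) = {n4}
EG (lock & (busy & ~error)): greatest fixpoint, start Z0 = {n4}, keep only states in Sat with some successor in Z. Already a fixed point.
Sat(EG (lock & (busy & ~error))) = {n4}
A[busy U EG (lock & (busy & ~error))]: least fixpoint, start Z0 = Sat(EG (lock & (busy & ~error))) = {n4}, add states in Sat(busy) with every successor in Z. Already a fixed point.
Sat(A[busy U EG (lock & (busy & ~error))]) = {n4}
AG A[busy U EG (lock & (busy & ~error))]: greatest fixpoint, start Z0 = {n4}, keep only states in Sat with every successor in Z. Already a fixed point.
Sat(AG A[busy U EG (lock & (busy & ~error))]) = {n4}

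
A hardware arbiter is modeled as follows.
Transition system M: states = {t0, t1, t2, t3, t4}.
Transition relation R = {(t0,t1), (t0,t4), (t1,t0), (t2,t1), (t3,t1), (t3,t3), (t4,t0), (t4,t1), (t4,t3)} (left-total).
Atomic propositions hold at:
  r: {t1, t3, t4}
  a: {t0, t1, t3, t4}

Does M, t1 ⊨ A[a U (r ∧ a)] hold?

Sat(r ∧ a) = {t1, t3, t4}
A[a U (r ∧ a)]: least fixpoint, start Z0 = Sat((r ∧ a)) = {t1, t3, t4}, add states in Sat(a) with every successor in Z. Z1 = {t0, t1, t3, t4}; fixed.
Sat(A[a U (r ∧ a)]) = {t0, t1, t3, t4}
t1 ∈ Sat(A[a U (r ∧ a)]) = {t0, t1, t3, t4}, so the formula holds at t1.

Yes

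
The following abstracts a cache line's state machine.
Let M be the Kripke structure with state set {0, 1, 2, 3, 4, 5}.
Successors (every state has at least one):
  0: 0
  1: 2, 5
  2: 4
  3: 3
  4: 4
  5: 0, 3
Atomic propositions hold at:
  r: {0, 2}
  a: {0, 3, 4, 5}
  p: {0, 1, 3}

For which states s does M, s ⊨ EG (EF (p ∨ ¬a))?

Sat(¬a) = {1, 2}
Sat(p ∨ ¬a) = {0, 1, 2, 3}
EF (p ∨ ¬a): least fixpoint, start Z0 = {0, 1, 2, 3}, add states with some successor in Z. Z1 = {0, 1, 2, 3, 5}; fixed.
Sat(EF (p ∨ ¬a)) = {0, 1, 2, 3, 5}
EG (EF (p ∨ ¬a)): greatest fixpoint, start Z0 = {0, 1, 2, 3, 5}, keep only states in Sat with some successor in Z. Z1 = {0, 1, 3, 5}; fixed.
Sat(EG (EF (p ∨ ¬a))) = {0, 1, 3, 5}

{0, 1, 3, 5}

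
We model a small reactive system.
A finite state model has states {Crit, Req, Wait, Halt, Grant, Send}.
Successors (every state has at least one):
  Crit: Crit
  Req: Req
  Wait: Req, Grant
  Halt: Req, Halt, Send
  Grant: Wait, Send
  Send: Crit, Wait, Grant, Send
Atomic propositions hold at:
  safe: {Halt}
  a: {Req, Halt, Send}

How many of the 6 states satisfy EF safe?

1

EF safe: least fixpoint, start Z0 = {Halt}, add states with some successor in Z. Already a fixed point.
Sat(EF safe) = {Halt}
|Sat(EF safe)| = |{Halt}| = 1.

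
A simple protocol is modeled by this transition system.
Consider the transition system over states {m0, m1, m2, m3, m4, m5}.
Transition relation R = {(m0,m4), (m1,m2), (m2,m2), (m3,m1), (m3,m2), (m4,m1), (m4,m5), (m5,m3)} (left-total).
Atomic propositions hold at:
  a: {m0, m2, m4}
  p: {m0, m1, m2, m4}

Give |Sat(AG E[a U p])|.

E[a U p]: least fixpoint, start Z0 = Sat(p) = {m0, m1, m2, m4}, add states in Sat(a) with some successor in Z. Already a fixed point.
Sat(E[a U p]) = {m0, m1, m2, m4}
AG E[a U p]: greatest fixpoint, start Z0 = {m0, m1, m2, m4}, keep only states in Sat with every successor in Z. Z1 = {m0, m1, m2}; Z2 = {m1, m2}; fixed.
Sat(AG E[a U p]) = {m1, m2}
|Sat(AG E[a U p])| = |{m1, m2}| = 2.

2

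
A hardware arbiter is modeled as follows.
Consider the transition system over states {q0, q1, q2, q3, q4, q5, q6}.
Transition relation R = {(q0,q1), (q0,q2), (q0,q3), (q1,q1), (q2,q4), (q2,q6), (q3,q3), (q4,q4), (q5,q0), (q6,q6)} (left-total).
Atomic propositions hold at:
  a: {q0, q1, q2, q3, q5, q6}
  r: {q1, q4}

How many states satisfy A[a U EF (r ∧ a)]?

Sat(r ∧ a) = {q1}
EF (r ∧ a): least fixpoint, start Z0 = {q1}, add states with some successor in Z. Z1 = {q0, q1}; Z2 = {q0, q1, q5}; fixed.
Sat(EF (r ∧ a)) = {q0, q1, q5}
A[a U EF (r ∧ a)]: least fixpoint, start Z0 = Sat(EF (r ∧ a)) = {q0, q1, q5}, add states in Sat(a) with every successor in Z. Already a fixed point.
Sat(A[a U EF (r ∧ a)]) = {q0, q1, q5}
|Sat(A[a U EF (r ∧ a)])| = |{q0, q1, q5}| = 3.

3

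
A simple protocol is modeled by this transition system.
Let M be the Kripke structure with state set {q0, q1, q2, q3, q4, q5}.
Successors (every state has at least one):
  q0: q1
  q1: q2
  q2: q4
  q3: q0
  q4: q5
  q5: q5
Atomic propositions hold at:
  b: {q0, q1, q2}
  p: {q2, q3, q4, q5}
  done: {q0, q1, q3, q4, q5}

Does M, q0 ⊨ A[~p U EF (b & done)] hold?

Sat(~p) = {q0, q1}
Sat(b & done) = {q0, q1}
EF (b & done): least fixpoint, start Z0 = {q0, q1}, add states with some successor in Z. Z1 = {q0, q1, q3}; fixed.
Sat(EF (b & done)) = {q0, q1, q3}
A[~p U EF (b & done)]: least fixpoint, start Z0 = Sat(EF (b & done)) = {q0, q1, q3}, add states in Sat(~p) with every successor in Z. Already a fixed point.
Sat(A[~p U EF (b & done)]) = {q0, q1, q3}
q0 ∈ Sat(A[~p U EF (b & done)]) = {q0, q1, q3}, so the formula holds at q0.

Yes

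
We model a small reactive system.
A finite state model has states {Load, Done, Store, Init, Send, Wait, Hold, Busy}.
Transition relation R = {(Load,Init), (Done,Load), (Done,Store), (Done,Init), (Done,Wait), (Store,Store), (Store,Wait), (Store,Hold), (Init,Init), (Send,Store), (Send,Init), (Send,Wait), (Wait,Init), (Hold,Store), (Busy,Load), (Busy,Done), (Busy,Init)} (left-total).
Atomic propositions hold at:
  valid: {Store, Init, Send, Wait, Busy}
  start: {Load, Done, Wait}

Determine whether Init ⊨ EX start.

No

Sat(EX start) = {s : some successor in {Load, Done, Wait}} = {Done, Store, Send, Busy}
Init ∉ Sat(EX start) = {Done, Store, Send, Busy}, so the formula does not hold at Init.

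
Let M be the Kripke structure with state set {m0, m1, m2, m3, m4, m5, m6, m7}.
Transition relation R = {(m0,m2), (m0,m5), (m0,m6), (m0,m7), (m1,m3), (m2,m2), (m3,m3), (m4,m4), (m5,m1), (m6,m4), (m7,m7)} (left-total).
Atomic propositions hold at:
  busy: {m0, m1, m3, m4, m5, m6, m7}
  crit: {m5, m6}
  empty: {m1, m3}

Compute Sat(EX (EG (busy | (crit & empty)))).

Sat(crit & empty) = ∅
Sat(busy | (crit & empty)) = {m0, m1, m3, m4, m5, m6, m7}
EG (busy | (crit & empty)): greatest fixpoint, start Z0 = {m0, m1, m3, m4, m5, m6, m7}, keep only states in Sat with some successor in Z. Already a fixed point.
Sat(EG (busy | (crit & empty))) = {m0, m1, m3, m4, m5, m6, m7}
Sat(EX (EG (busy | (crit & empty)))) = {s : some successor in {m0, m1, m3, m4, m5, m6, m7}} = {m0, m1, m3, m4, m5, m6, m7}

{m0, m1, m3, m4, m5, m6, m7}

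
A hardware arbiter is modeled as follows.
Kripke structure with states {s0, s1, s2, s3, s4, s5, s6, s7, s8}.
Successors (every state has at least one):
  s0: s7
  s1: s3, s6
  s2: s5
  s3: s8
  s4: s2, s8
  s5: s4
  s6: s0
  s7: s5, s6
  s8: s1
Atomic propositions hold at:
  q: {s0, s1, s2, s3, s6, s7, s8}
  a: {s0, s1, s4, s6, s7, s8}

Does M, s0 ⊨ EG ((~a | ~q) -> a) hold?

Sat(~a) = {s2, s3, s5}
Sat(~q) = {s4, s5}
Sat(~a | ~q) = {s2, s3, s4, s5}
Sat((~a | ~q) -> a) = {s0, s1, s4, s6, s7, s8}
EG ((~a | ~q) -> a): greatest fixpoint, start Z0 = {s0, s1, s4, s6, s7, s8}, keep only states in Sat with some successor in Z. Already a fixed point.
Sat(EG ((~a | ~q) -> a)) = {s0, s1, s4, s6, s7, s8}
s0 ∈ Sat(EG ((~a | ~q) -> a)) = {s0, s1, s4, s6, s7, s8}, so the formula holds at s0.

Yes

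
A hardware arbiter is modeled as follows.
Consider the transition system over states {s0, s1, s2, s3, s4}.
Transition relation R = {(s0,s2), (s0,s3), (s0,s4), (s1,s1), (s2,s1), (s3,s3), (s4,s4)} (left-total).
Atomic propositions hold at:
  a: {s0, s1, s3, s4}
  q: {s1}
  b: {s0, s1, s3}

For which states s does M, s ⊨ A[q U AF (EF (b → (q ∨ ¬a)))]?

{s0, s1, s2, s4}

Sat(¬a) = {s2}
Sat(q ∨ ¬a) = {s1, s2}
Sat(b → (q ∨ ¬a)) = {s1, s2, s4}
EF (b → (q ∨ ¬a)): least fixpoint, start Z0 = {s1, s2, s4}, add states with some successor in Z. Z1 = {s0, s1, s2, s4}; fixed.
Sat(EF (b → (q ∨ ¬a))) = {s0, s1, s2, s4}
AF (EF (b → (q ∨ ¬a))): least fixpoint, start Z0 = {s0, s1, s2, s4}, add states with every successor in Z. Already a fixed point.
Sat(AF (EF (b → (q ∨ ¬a)))) = {s0, s1, s2, s4}
A[q U AF (EF (b → (q ∨ ¬a)))]: least fixpoint, start Z0 = Sat(AF (EF (b → (q ∨ ¬a)))) = {s0, s1, s2, s4}, add states in Sat(q) with every successor in Z. Already a fixed point.
Sat(A[q U AF (EF (b → (q ∨ ¬a)))]) = {s0, s1, s2, s4}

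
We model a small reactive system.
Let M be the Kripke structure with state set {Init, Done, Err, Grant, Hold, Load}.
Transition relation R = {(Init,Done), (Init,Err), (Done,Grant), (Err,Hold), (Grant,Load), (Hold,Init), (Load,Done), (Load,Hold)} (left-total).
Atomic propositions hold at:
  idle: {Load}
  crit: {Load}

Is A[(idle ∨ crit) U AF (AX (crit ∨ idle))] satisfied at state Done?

Sat(idle ∨ crit) = {Load}
Sat(crit ∨ idle) = {Load}
Sat(AX (crit ∨ idle)) = {s : every successor in {Load}} = {Grant}
AF (AX (crit ∨ idle)): least fixpoint, start Z0 = {Grant}, add states with every successor in Z. Z1 = {Done, Grant}; fixed.
Sat(AF (AX (crit ∨ idle))) = {Done, Grant}
A[(idle ∨ crit) U AF (AX (crit ∨ idle))]: least fixpoint, start Z0 = Sat(AF (AX (crit ∨ idle))) = {Done, Grant}, add states in Sat(idle ∨ crit) with every successor in Z. Already a fixed point.
Sat(A[(idle ∨ crit) U AF (AX (crit ∨ idle))]) = {Done, Grant}
Done ∈ Sat(A[(idle ∨ crit) U AF (AX (crit ∨ idle))]) = {Done, Grant}, so the formula holds at Done.

Yes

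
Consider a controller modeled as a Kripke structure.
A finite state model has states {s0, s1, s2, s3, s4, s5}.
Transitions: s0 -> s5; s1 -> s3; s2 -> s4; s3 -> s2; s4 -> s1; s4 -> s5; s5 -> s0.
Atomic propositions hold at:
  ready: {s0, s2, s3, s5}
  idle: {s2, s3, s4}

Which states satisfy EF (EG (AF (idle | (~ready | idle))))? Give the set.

Sat(~ready) = {s1, s4}
Sat(~ready | idle) = {s1, s2, s3, s4}
Sat(idle | (~ready | idle)) = {s1, s2, s3, s4}
AF (idle | (~ready | idle)): least fixpoint, start Z0 = {s1, s2, s3, s4}, add states with every successor in Z. Already a fixed point.
Sat(AF (idle | (~ready | idle))) = {s1, s2, s3, s4}
EG (AF (idle | (~ready | idle))): greatest fixpoint, start Z0 = {s1, s2, s3, s4}, keep only states in Sat with some successor in Z. Already a fixed point.
Sat(EG (AF (idle | (~ready | idle)))) = {s1, s2, s3, s4}
EF (EG (AF (idle | (~ready | idle)))): least fixpoint, start Z0 = {s1, s2, s3, s4}, add states with some successor in Z. Already a fixed point.
Sat(EF (EG (AF (idle | (~ready | idle))))) = {s1, s2, s3, s4}

{s1, s2, s3, s4}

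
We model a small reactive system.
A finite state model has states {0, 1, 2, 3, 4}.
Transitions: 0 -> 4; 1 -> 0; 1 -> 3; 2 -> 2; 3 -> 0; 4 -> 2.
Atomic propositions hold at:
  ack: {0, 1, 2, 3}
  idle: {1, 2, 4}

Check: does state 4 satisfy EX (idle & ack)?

Sat(idle & ack) = {1, 2}
Sat(EX (idle & ack)) = {s : some successor in {1, 2}} = {2, 4}
4 ∈ Sat(EX (idle & ack)) = {2, 4}, so the formula holds at 4.

Yes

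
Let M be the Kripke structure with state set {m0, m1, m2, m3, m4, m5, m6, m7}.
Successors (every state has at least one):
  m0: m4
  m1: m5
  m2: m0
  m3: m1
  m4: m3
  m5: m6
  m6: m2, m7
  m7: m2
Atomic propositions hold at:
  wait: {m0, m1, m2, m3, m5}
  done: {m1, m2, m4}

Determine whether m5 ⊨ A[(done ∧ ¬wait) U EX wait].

Sat(¬wait) = {m4, m6, m7}
Sat(done ∧ ¬wait) = {m4}
Sat(EX wait) = {s : some successor in {m0, m1, m2, m3, m5}} = {m1, m2, m3, m4, m6, m7}
A[(done ∧ ¬wait) U EX wait]: least fixpoint, start Z0 = Sat(EX wait) = {m1, m2, m3, m4, m6, m7}, add states in Sat(done ∧ ¬wait) with every successor in Z. Already a fixed point.
Sat(A[(done ∧ ¬wait) U EX wait]) = {m1, m2, m3, m4, m6, m7}
m5 ∉ Sat(A[(done ∧ ¬wait) U EX wait]) = {m1, m2, m3, m4, m6, m7}, so the formula does not hold at m5.

No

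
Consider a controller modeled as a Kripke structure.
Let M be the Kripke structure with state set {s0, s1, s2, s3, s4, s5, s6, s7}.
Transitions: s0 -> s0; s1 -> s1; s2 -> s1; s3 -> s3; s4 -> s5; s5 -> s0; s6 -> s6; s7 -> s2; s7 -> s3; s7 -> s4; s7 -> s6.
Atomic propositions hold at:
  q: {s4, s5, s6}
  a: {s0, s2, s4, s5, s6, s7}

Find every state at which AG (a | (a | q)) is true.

Sat(a | q) = {s0, s2, s4, s5, s6, s7}
Sat(a | (a | q)) = {s0, s2, s4, s5, s6, s7}
AG (a | (a | q)): greatest fixpoint, start Z0 = {s0, s2, s4, s5, s6, s7}, keep only states in Sat with every successor in Z. Z1 = {s0, s4, s5, s6}; fixed.
Sat(AG (a | (a | q))) = {s0, s4, s5, s6}

{s0, s4, s5, s6}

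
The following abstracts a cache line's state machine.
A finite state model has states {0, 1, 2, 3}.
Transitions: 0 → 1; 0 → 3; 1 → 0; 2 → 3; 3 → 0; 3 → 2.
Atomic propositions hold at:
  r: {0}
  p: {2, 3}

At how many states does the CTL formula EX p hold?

Sat(EX p) = {s : some successor in {2, 3}} = {0, 2, 3}
|Sat(EX p)| = |{0, 2, 3}| = 3.

3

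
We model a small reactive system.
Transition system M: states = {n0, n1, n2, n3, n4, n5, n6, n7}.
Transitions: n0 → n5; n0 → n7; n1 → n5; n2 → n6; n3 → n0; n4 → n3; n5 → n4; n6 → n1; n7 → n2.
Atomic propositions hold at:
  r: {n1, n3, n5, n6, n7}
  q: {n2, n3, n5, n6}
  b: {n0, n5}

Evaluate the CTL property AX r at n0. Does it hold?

Yes

Sat(AX r) = {s : every successor in {n1, n3, n5, n6, n7}} = {n0, n1, n2, n4, n6}
n0 ∈ Sat(AX r) = {n0, n1, n2, n4, n6}, so the formula holds at n0.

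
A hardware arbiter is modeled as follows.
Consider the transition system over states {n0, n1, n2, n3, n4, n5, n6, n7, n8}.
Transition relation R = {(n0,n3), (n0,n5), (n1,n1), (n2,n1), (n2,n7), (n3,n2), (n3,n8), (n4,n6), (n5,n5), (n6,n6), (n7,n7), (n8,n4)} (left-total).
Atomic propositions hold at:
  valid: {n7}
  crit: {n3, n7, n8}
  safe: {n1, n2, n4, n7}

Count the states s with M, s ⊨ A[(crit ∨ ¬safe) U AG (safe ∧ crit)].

1

Sat(¬safe) = {n0, n3, n5, n6, n8}
Sat(crit ∨ ¬safe) = {n0, n3, n5, n6, n7, n8}
Sat(safe ∧ crit) = {n7}
AG (safe ∧ crit): greatest fixpoint, start Z0 = {n7}, keep only states in Sat with every successor in Z. Already a fixed point.
Sat(AG (safe ∧ crit)) = {n7}
A[(crit ∨ ¬safe) U AG (safe ∧ crit)]: least fixpoint, start Z0 = Sat(AG (safe ∧ crit)) = {n7}, add states in Sat(crit ∨ ¬safe) with every successor in Z. Already a fixed point.
Sat(A[(crit ∨ ¬safe) U AG (safe ∧ crit)]) = {n7}
|Sat(A[(crit ∨ ¬safe) U AG (safe ∧ crit)])| = |{n7}| = 1.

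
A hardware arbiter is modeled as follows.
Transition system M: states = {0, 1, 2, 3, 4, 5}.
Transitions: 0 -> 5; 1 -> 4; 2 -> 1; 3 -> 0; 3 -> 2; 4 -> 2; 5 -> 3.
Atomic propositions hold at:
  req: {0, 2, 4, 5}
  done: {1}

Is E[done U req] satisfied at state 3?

No

E[done U req]: least fixpoint, start Z0 = Sat(req) = {0, 2, 4, 5}, add states in Sat(done) with some successor in Z. Z1 = {0, 1, 2, 4, 5}; fixed.
Sat(E[done U req]) = {0, 1, 2, 4, 5}
3 ∉ Sat(E[done U req]) = {0, 1, 2, 4, 5}, so the formula does not hold at 3.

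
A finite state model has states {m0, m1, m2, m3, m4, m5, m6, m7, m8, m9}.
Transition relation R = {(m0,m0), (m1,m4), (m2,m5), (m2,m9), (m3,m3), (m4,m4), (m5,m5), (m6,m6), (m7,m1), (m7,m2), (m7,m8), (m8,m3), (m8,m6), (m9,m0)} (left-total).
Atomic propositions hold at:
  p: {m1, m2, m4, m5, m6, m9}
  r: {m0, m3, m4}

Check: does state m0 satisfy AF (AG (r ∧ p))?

Sat(r ∧ p) = {m4}
AG (r ∧ p): greatest fixpoint, start Z0 = {m4}, keep only states in Sat with every successor in Z. Already a fixed point.
Sat(AG (r ∧ p)) = {m4}
AF (AG (r ∧ p)): least fixpoint, start Z0 = {m4}, add states with every successor in Z. Z1 = {m1, m4}; fixed.
Sat(AF (AG (r ∧ p))) = {m1, m4}
m0 ∉ Sat(AF (AG (r ∧ p))) = {m1, m4}, so the formula does not hold at m0.

No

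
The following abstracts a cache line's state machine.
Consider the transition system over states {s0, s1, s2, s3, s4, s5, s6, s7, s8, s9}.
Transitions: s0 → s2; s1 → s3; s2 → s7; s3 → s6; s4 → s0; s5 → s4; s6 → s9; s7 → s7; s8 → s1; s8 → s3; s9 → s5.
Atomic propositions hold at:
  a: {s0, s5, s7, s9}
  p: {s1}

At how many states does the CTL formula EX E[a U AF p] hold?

1

AF p: least fixpoint, start Z0 = {s1}, add states with every successor in Z. Already a fixed point.
Sat(AF p) = {s1}
E[a U AF p]: least fixpoint, start Z0 = Sat(AF p) = {s1}, add states in Sat(a) with some successor in Z. Already a fixed point.
Sat(E[a U AF p]) = {s1}
Sat(EX E[a U AF p]) = {s : some successor in {s1}} = {s8}
|Sat(EX E[a U AF p])| = |{s8}| = 1.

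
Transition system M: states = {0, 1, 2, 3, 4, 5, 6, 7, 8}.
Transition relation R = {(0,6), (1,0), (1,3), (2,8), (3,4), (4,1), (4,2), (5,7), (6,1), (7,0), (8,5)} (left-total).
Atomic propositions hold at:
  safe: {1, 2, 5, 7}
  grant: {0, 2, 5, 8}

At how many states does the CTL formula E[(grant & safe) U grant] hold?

4

Sat(grant & safe) = {2, 5}
E[(grant & safe) U grant]: least fixpoint, start Z0 = Sat(grant) = {0, 2, 5, 8}, add states in Sat(grant & safe) with some successor in Z. Already a fixed point.
Sat(E[(grant & safe) U grant]) = {0, 2, 5, 8}
|Sat(E[(grant & safe) U grant])| = |{0, 2, 5, 8}| = 4.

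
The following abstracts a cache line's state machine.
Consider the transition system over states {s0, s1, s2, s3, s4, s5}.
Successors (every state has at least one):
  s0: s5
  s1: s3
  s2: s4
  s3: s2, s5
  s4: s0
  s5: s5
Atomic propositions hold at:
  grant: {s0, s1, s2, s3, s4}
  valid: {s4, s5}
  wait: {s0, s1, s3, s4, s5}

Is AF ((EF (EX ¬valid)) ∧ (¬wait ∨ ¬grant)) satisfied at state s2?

Sat(¬valid) = {s0, s1, s2, s3}
Sat(EX ¬valid) = {s : some successor in {s0, s1, s2, s3}} = {s1, s3, s4}
EF (EX ¬valid): least fixpoint, start Z0 = {s1, s3, s4}, add states with some successor in Z. Z1 = {s1, s2, s3, s4}; fixed.
Sat(EF (EX ¬valid)) = {s1, s2, s3, s4}
Sat(¬wait) = {s2}
Sat(¬grant) = {s5}
Sat(¬wait ∨ ¬grant) = {s2, s5}
Sat((EF (EX ¬valid)) ∧ (¬wait ∨ ¬grant)) = {s2}
AF ((EF (EX ¬valid)) ∧ (¬wait ∨ ¬grant)): least fixpoint, start Z0 = {s2}, add states with every successor in Z. Already a fixed point.
Sat(AF ((EF (EX ¬valid)) ∧ (¬wait ∨ ¬grant))) = {s2}
s2 ∈ Sat(AF ((EF (EX ¬valid)) ∧ (¬wait ∨ ¬grant))) = {s2}, so the formula holds at s2.

Yes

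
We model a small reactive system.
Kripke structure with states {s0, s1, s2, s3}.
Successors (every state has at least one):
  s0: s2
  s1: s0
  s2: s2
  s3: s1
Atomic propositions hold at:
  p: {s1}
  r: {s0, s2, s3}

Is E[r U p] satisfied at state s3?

Yes

E[r U p]: least fixpoint, start Z0 = Sat(p) = {s1}, add states in Sat(r) with some successor in Z. Z1 = {s1, s3}; fixed.
Sat(E[r U p]) = {s1, s3}
s3 ∈ Sat(E[r U p]) = {s1, s3}, so the formula holds at s3.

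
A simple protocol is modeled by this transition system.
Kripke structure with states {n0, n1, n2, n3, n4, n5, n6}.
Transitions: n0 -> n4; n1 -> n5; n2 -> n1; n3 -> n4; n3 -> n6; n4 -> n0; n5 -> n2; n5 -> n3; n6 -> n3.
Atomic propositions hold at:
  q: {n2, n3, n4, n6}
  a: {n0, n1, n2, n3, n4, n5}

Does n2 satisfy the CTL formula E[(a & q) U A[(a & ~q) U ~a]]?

Sat(a & q) = {n2, n3, n4}
Sat(~q) = {n0, n1, n5}
Sat(a & ~q) = {n0, n1, n5}
Sat(~a) = {n6}
A[(a & ~q) U ~a]: least fixpoint, start Z0 = Sat(~a) = {n6}, add states in Sat(a & ~q) with every successor in Z. Already a fixed point.
Sat(A[(a & ~q) U ~a]) = {n6}
E[(a & q) U A[(a & ~q) U ~a]]: least fixpoint, start Z0 = Sat(A[(a & ~q) U ~a]) = {n6}, add states in Sat(a & q) with some successor in Z. Z1 = {n3, n6}; fixed.
Sat(E[(a & q) U A[(a & ~q) U ~a]]) = {n3, n6}
n2 ∉ Sat(E[(a & q) U A[(a & ~q) U ~a]]) = {n3, n6}, so the formula does not hold at n2.

No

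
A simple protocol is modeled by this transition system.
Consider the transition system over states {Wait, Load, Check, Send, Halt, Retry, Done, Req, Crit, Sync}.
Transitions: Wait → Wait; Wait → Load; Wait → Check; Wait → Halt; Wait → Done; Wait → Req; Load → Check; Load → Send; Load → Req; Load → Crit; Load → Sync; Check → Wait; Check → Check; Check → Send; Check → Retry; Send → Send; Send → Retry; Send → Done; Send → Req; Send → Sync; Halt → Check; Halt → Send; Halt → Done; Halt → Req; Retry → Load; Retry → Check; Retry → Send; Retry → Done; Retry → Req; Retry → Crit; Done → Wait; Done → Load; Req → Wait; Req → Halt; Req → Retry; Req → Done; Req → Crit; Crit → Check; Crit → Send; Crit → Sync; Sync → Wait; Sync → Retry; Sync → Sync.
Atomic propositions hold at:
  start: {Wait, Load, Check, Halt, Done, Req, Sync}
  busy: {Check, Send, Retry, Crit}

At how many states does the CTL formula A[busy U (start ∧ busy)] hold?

Sat(start ∧ busy) = {Check}
A[busy U (start ∧ busy)]: least fixpoint, start Z0 = Sat((start ∧ busy)) = {Check}, add states in Sat(busy) with every successor in Z. Already a fixed point.
Sat(A[busy U (start ∧ busy)]) = {Check}
|Sat(A[busy U (start ∧ busy)])| = |{Check}| = 1.

1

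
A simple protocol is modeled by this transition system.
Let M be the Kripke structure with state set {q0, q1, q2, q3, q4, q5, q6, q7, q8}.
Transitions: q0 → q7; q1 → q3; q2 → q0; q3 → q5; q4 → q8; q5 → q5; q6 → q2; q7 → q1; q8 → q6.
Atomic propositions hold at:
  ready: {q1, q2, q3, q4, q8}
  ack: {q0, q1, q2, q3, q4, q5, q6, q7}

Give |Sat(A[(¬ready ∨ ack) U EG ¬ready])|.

Sat(¬ready) = {q0, q5, q6, q7}
Sat(¬ready ∨ ack) = {q0, q1, q2, q3, q4, q5, q6, q7}
EG ¬ready: greatest fixpoint, start Z0 = {q0, q5, q6, q7}, keep only states in Sat with some successor in Z. Z1 = {q0, q5}; Z2 = {q5}; fixed.
Sat(EG ¬ready) = {q5}
A[(¬ready ∨ ack) U EG ¬ready]: least fixpoint, start Z0 = Sat(EG ¬ready) = {q5}, add states in Sat(¬ready ∨ ack) with every successor in Z. Z1 = {q3, q5}; Z2 = {q1, q3, q5}; Z3 = {q1, q3, q5, q7}; Z4 = {q0, q1, q3, q5, q7}; Z5 = {q0, q1, q2, q3, q5, q7}; Z6 = {q0, q1, q2, q3, q5, q6, q7}; fixed.
Sat(A[(¬ready ∨ ack) U EG ¬ready]) = {q0, q1, q2, q3, q5, q6, q7}
|Sat(A[(¬ready ∨ ack) U EG ¬ready])| = |{q0, q1, q2, q3, q5, q6, q7}| = 7.

7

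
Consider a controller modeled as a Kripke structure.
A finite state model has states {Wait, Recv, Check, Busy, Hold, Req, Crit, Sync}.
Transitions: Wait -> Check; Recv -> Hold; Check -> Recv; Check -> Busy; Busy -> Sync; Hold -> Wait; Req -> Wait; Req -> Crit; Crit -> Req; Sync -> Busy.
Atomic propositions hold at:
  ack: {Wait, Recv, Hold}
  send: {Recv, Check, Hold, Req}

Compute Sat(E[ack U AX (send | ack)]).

Sat(send | ack) = {Wait, Recv, Check, Hold, Req}
Sat(AX (send | ack)) = {s : every successor in {Wait, Recv, Check, Hold, Req}} = {Wait, Recv, Hold, Crit}
E[ack U AX (send | ack)]: least fixpoint, start Z0 = Sat(AX (send | ack)) = {Wait, Recv, Hold, Crit}, add states in Sat(ack) with some successor in Z. Already a fixed point.
Sat(E[ack U AX (send | ack)]) = {Wait, Recv, Hold, Crit}

{Wait, Recv, Hold, Crit}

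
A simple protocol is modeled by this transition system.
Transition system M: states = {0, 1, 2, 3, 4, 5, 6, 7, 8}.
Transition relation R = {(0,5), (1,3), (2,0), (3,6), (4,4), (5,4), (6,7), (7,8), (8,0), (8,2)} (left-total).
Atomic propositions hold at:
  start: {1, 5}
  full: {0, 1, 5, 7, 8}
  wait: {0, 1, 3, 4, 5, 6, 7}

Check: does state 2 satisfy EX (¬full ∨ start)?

Sat(¬full) = {2, 3, 4, 6}
Sat(¬full ∨ start) = {1, 2, 3, 4, 5, 6}
Sat(EX (¬full ∨ start)) = {s : some successor in {1, 2, 3, 4, 5, 6}} = {0, 1, 3, 4, 5, 8}
2 ∉ Sat(EX (¬full ∨ start)) = {0, 1, 3, 4, 5, 8}, so the formula does not hold at 2.

No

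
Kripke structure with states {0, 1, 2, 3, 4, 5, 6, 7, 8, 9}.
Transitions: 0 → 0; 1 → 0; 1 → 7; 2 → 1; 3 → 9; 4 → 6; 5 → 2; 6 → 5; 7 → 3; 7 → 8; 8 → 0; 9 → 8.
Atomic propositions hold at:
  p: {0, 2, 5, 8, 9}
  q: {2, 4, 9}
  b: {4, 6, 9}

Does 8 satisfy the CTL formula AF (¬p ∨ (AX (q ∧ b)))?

No

Sat(¬p) = {1, 3, 4, 6, 7}
Sat(q ∧ b) = {4, 9}
Sat(AX (q ∧ b)) = {s : every successor in {4, 9}} = {3}
Sat(¬p ∨ (AX (q ∧ b))) = {1, 3, 4, 6, 7}
AF (¬p ∨ (AX (q ∧ b))): least fixpoint, start Z0 = {1, 3, 4, 6, 7}, add states with every successor in Z. Z1 = {1, 2, 3, 4, 6, 7}; Z2 = {1, 2, 3, 4, 5, 6, 7}; fixed.
Sat(AF (¬p ∨ (AX (q ∧ b)))) = {1, 2, 3, 4, 5, 6, 7}
8 ∉ Sat(AF (¬p ∨ (AX (q ∧ b)))) = {1, 2, 3, 4, 5, 6, 7}, so the formula does not hold at 8.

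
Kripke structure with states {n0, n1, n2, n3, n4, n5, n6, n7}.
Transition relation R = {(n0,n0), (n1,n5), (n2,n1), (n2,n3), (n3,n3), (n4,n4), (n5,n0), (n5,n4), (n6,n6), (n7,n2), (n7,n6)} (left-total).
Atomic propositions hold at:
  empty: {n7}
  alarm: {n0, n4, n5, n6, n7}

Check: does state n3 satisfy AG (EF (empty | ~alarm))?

Sat(~alarm) = {n1, n2, n3}
Sat(empty | ~alarm) = {n1, n2, n3, n7}
EF (empty | ~alarm): least fixpoint, start Z0 = {n1, n2, n3, n7}, add states with some successor in Z. Already a fixed point.
Sat(EF (empty | ~alarm)) = {n1, n2, n3, n7}
AG (EF (empty | ~alarm)): greatest fixpoint, start Z0 = {n1, n2, n3, n7}, keep only states in Sat with every successor in Z. Z1 = {n2, n3}; Z2 = {n3}; fixed.
Sat(AG (EF (empty | ~alarm))) = {n3}
n3 ∈ Sat(AG (EF (empty | ~alarm))) = {n3}, so the formula holds at n3.

Yes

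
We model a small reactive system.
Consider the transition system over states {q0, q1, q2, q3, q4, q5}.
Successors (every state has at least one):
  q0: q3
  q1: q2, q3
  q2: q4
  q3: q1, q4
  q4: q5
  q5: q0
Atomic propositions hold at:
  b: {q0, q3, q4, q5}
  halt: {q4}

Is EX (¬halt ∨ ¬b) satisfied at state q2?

Sat(¬halt) = {q0, q1, q2, q3, q5}
Sat(¬b) = {q1, q2}
Sat(¬halt ∨ ¬b) = {q0, q1, q2, q3, q5}
Sat(EX (¬halt ∨ ¬b)) = {s : some successor in {q0, q1, q2, q3, q5}} = {q0, q1, q3, q4, q5}
q2 ∉ Sat(EX (¬halt ∨ ¬b)) = {q0, q1, q3, q4, q5}, so the formula does not hold at q2.

No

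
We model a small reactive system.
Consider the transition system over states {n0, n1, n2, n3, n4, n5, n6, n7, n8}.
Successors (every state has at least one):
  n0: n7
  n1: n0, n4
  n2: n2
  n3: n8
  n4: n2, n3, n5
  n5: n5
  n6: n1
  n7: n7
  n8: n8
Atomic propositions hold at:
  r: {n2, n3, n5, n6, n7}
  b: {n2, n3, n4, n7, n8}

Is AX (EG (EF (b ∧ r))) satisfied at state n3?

No

Sat(b ∧ r) = {n2, n3, n7}
EF (b ∧ r): least fixpoint, start Z0 = {n2, n3, n7}, add states with some successor in Z. Z1 = {n0, n2, n3, n4, n7}; Z2 = {n0, n1, n2, n3, n4, n7}; Z3 = {n0, n1, n2, n3, n4, n6, n7}; fixed.
Sat(EF (b ∧ r)) = {n0, n1, n2, n3, n4, n6, n7}
EG (EF (b ∧ r)): greatest fixpoint, start Z0 = {n0, n1, n2, n3, n4, n6, n7}, keep only states in Sat with some successor in Z. Z1 = {n0, n1, n2, n4, n6, n7}; fixed.
Sat(EG (EF (b ∧ r))) = {n0, n1, n2, n4, n6, n7}
Sat(AX (EG (EF (b ∧ r)))) = {s : every successor in {n0, n1, n2, n4, n6, n7}} = {n0, n1, n2, n6, n7}
n3 ∉ Sat(AX (EG (EF (b ∧ r)))) = {n0, n1, n2, n6, n7}, so the formula does not hold at n3.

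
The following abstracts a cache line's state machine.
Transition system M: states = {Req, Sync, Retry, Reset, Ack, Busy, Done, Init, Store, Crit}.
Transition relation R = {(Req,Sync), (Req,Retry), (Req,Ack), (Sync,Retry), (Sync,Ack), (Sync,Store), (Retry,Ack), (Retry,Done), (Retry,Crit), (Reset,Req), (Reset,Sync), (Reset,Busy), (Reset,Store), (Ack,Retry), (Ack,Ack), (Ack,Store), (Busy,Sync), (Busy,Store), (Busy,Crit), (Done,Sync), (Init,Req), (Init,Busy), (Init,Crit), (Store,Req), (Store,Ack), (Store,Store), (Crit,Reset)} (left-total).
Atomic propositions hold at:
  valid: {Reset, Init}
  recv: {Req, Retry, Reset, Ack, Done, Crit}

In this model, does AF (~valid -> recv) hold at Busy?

No

Sat(~valid) = {Req, Sync, Retry, Ack, Busy, Done, Store, Crit}
Sat(~valid -> recv) = {Req, Retry, Reset, Ack, Done, Init, Crit}
AF (~valid -> recv): least fixpoint, start Z0 = {Req, Retry, Reset, Ack, Done, Init, Crit}, add states with every successor in Z. Already a fixed point.
Sat(AF (~valid -> recv)) = {Req, Retry, Reset, Ack, Done, Init, Crit}
Busy ∉ Sat(AF (~valid -> recv)) = {Req, Retry, Reset, Ack, Done, Init, Crit}, so the formula does not hold at Busy.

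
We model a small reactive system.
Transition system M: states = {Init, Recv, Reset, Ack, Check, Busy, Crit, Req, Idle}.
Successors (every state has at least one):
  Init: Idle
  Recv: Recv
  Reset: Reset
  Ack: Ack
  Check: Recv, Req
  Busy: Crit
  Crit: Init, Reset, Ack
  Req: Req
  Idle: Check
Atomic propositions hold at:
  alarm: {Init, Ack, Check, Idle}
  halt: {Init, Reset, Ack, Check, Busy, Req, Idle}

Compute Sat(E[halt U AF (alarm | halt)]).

{Init, Reset, Ack, Check, Busy, Crit, Req, Idle}

Sat(alarm | halt) = {Init, Reset, Ack, Check, Busy, Req, Idle}
AF (alarm | halt): least fixpoint, start Z0 = {Init, Reset, Ack, Check, Busy, Req, Idle}, add states with every successor in Z. Z1 = {Init, Reset, Ack, Check, Busy, Crit, Req, Idle}; fixed.
Sat(AF (alarm | halt)) = {Init, Reset, Ack, Check, Busy, Crit, Req, Idle}
E[halt U AF (alarm | halt)]: least fixpoint, start Z0 = Sat(AF (alarm | halt)) = {Init, Reset, Ack, Check, Busy, Crit, Req, Idle}, add states in Sat(halt) with some successor in Z. Already a fixed point.
Sat(E[halt U AF (alarm | halt)]) = {Init, Reset, Ack, Check, Busy, Crit, Req, Idle}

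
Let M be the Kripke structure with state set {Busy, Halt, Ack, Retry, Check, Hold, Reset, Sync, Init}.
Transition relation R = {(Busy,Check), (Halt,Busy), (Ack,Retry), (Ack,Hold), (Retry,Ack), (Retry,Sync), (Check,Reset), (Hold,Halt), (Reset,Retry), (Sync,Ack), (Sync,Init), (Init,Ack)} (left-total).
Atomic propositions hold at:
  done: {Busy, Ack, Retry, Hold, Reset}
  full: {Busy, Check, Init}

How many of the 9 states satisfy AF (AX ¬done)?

3

Sat(¬done) = {Halt, Check, Sync, Init}
Sat(AX ¬done) = {s : every successor in {Halt, Check, Sync, Init}} = {Busy, Hold}
AF (AX ¬done): least fixpoint, start Z0 = {Busy, Hold}, add states with every successor in Z. Z1 = {Busy, Halt, Hold}; fixed.
Sat(AF (AX ¬done)) = {Busy, Halt, Hold}
|Sat(AF (AX ¬done))| = |{Busy, Halt, Hold}| = 3.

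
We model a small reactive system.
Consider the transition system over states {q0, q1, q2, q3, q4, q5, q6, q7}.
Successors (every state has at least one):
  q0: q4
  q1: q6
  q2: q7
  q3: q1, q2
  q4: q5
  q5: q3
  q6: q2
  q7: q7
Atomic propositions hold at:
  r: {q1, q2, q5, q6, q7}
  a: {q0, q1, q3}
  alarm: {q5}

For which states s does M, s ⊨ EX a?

{q3, q5}

Sat(EX a) = {s : some successor in {q0, q1, q3}} = {q3, q5}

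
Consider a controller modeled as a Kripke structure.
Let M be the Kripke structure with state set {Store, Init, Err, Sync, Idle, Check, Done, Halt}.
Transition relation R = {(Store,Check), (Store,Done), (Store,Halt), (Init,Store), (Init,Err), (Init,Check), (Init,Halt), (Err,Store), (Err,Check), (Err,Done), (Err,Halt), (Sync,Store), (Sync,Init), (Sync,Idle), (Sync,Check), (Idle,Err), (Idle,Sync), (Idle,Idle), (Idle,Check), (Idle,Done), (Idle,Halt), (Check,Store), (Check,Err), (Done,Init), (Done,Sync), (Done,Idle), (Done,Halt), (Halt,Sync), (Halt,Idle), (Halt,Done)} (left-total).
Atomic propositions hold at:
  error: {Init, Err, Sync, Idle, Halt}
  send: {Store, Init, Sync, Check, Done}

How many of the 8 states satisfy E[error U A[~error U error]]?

6

Sat(~error) = {Store, Check, Done}
A[~error U error]: least fixpoint, start Z0 = Sat(error) = {Init, Err, Sync, Idle, Halt}, add states in Sat(~error) with every successor in Z. Z1 = {Init, Err, Sync, Idle, Done, Halt}; fixed.
Sat(A[~error U error]) = {Init, Err, Sync, Idle, Done, Halt}
E[error U A[~error U error]]: least fixpoint, start Z0 = Sat(A[~error U error]) = {Init, Err, Sync, Idle, Done, Halt}, add states in Sat(error) with some successor in Z. Already a fixed point.
Sat(E[error U A[~error U error]]) = {Init, Err, Sync, Idle, Done, Halt}
|Sat(E[error U A[~error U error]])| = |{Init, Err, Sync, Idle, Done, Halt}| = 6.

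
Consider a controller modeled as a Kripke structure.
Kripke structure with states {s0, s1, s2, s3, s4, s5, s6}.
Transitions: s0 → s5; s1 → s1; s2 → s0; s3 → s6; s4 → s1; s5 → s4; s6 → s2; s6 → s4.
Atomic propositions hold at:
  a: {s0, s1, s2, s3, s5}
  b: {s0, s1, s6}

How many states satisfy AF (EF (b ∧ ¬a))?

2

Sat(¬a) = {s4, s6}
Sat(b ∧ ¬a) = {s6}
EF (b ∧ ¬a): least fixpoint, start Z0 = {s6}, add states with some successor in Z. Z1 = {s3, s6}; fixed.
Sat(EF (b ∧ ¬a)) = {s3, s6}
AF (EF (b ∧ ¬a)): least fixpoint, start Z0 = {s3, s6}, add states with every successor in Z. Already a fixed point.
Sat(AF (EF (b ∧ ¬a))) = {s3, s6}
|Sat(AF (EF (b ∧ ¬a)))| = |{s3, s6}| = 2.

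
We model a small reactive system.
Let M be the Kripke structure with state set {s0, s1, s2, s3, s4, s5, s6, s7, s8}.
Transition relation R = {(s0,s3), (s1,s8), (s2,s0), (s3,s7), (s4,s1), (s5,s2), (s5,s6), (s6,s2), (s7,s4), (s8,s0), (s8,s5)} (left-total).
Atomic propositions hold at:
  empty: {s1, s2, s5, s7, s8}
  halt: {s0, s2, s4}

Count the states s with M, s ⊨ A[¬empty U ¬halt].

Sat(¬empty) = {s0, s3, s4, s6}
Sat(¬halt) = {s1, s3, s5, s6, s7, s8}
A[¬empty U ¬halt]: least fixpoint, start Z0 = Sat(¬halt) = {s1, s3, s5, s6, s7, s8}, add states in Sat(¬empty) with every successor in Z. Z1 = {s0, s1, s3, s4, s5, s6, s7, s8}; fixed.
Sat(A[¬empty U ¬halt]) = {s0, s1, s3, s4, s5, s6, s7, s8}
|Sat(A[¬empty U ¬halt])| = |{s0, s1, s3, s4, s5, s6, s7, s8}| = 8.

8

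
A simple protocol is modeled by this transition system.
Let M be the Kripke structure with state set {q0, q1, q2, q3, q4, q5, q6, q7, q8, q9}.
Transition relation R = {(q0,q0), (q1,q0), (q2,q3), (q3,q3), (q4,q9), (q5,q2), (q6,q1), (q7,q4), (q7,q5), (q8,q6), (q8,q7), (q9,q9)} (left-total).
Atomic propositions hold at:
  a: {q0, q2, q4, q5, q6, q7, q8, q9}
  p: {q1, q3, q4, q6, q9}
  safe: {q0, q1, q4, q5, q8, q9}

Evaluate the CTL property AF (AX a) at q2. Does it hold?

No

Sat(AX a) = {s : every successor in {q0, q2, q4, q5, q6, q7, q8, q9}} = {q0, q1, q4, q5, q7, q8, q9}
AF (AX a): least fixpoint, start Z0 = {q0, q1, q4, q5, q7, q8, q9}, add states with every successor in Z. Z1 = {q0, q1, q4, q5, q6, q7, q8, q9}; fixed.
Sat(AF (AX a)) = {q0, q1, q4, q5, q6, q7, q8, q9}
q2 ∉ Sat(AF (AX a)) = {q0, q1, q4, q5, q6, q7, q8, q9}, so the formula does not hold at q2.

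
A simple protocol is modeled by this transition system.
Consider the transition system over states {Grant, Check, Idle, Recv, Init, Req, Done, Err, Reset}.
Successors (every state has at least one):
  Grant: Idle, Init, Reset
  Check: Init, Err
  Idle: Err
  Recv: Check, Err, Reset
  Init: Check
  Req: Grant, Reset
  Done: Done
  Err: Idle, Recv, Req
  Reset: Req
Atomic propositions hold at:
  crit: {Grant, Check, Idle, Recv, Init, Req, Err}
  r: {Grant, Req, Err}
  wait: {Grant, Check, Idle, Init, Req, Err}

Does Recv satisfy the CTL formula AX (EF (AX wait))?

Sat(AX wait) = {s : every successor in {Grant, Check, Idle, Init, Req, Err}} = {Check, Idle, Init, Reset}
EF (AX wait): least fixpoint, start Z0 = {Check, Idle, Init, Reset}, add states with some successor in Z. Z1 = {Grant, Check, Idle, Recv, Init, Req, Err, Reset}; fixed.
Sat(EF (AX wait)) = {Grant, Check, Idle, Recv, Init, Req, Err, Reset}
Sat(AX (EF (AX wait))) = {s : every successor in {Grant, Check, Idle, Recv, Init, Req, Err, Reset}} = {Grant, Check, Idle, Recv, Init, Req, Err, Reset}
Recv ∈ Sat(AX (EF (AX wait))) = {Grant, Check, Idle, Recv, Init, Req, Err, Reset}, so the formula holds at Recv.

Yes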